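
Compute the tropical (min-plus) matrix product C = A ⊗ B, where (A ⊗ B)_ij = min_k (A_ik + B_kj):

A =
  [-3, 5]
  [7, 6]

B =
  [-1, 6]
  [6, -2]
A ⊗ B =
  [-4, 3]
  [6, 4]

Apply the min-plus product entry-by-entry:
  C[0][0] = min over k of (A[0][0] + B[0][0] = -3 + -1 = -4, A[0][1] + B[1][0] = 5 + 6 = 11) = -4 (attained at k = 0)
  C[0][1] = min over k of (A[0][0] + B[0][1] = -3 + 6 = 3, A[0][1] + B[1][1] = 5 + -2 = 3) = 3 (attained at k = 0)
  C[1][0] = min over k of (A[1][0] + B[0][0] = 7 + -1 = 6, A[1][1] + B[1][0] = 6 + 6 = 12) = 6 (attained at k = 0)
  C[1][1] = min over k of (A[1][0] + B[0][1] = 7 + 6 = 13, A[1][1] + B[1][1] = 6 + -2 = 4) = 4 (attained at k = 1)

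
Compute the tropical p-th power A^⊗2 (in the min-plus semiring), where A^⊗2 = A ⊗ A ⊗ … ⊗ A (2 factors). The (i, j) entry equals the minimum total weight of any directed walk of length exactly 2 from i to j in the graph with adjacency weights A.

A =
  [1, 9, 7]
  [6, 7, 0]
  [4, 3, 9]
A^⊗2 =
  [2, 10, 8]
  [4, 3, 7]
  [5, 10, 3]

Each entry (A^⊗2)_ij equals the minimum over all length-2 walks i = v_0 → v_1 → … → v_2 = j of Σ_t A[v_t][v_{t+1}]. For example, for (i, j) = (0, 2) we minimise over 3 possible intermediate vertex sequences; the minimum is 8, attained along the walk 0 → 0 → 2.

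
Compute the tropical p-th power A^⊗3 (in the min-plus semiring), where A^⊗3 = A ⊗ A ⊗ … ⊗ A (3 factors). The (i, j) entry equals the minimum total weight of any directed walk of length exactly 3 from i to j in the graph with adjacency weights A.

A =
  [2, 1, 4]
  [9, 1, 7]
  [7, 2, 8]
A^⊗3 =
  [6, 3, 8]
  [11, 3, 9]
  [11, 4, 10]

Each entry (A^⊗3)_ij equals the minimum over all length-3 walks i = v_0 → v_1 → … → v_3 = j of Σ_t A[v_t][v_{t+1}]. For example, for (i, j) = (0, 2) we minimise over 9 possible intermediate vertex sequences; the minimum is 8, attained along the walk 0 → 0 → 0 → 2.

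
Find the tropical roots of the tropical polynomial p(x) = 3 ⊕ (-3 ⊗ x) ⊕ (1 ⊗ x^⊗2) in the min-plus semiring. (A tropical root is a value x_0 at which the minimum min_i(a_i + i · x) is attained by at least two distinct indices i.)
Roots: {-4, 6}

Each tropical root is a break point of the lower envelope of the lines y = a_i + i · x (there are 3 lines, with slopes 0, 1, ..., 2). Only the lines that attain the minimum somewhere contribute to roots; other lines are dominated. Here the surviving (envelope) indices are i = 2, i = 1, i = 0.
Intersections between consecutive envelope lines give the roots: for adjacent envelope indices i < j the intersection is x = (a_i − a_j) / (j − i). Reading off the sorted break points: {-4, 6}.
Verification: at each break x_0, at least two indices attain the minimum of min_i(a_i + i · x_0).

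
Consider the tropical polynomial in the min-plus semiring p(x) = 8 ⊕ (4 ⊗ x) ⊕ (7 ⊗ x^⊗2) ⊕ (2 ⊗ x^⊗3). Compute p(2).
p(2) = 6

A tropical monomial a ⊗ x^⊗i evaluates to a + i · x. Evaluating each term at x = 2:
  Term 0 contributes 8 + 0 · 2 = 8
  Term 1 contributes 4 + 1 · 2 = 6
  Term 2 contributes 7 + 2 · 2 = 11
  Term 3 contributes 2 + 3 · 2 = 8
p(2) = ⊕ of these = min[8, 6, 11, 8] = 6.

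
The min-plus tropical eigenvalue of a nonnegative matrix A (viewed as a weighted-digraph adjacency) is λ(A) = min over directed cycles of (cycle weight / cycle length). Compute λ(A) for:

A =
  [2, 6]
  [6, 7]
λ(A) = 2

Enumerate directed cycles and compute their means (weight / length). Sample:
  cycle 0 → 0: weight = 2, length = 1, mean = 2/1 ≈ 2.000
  cycle 1 → 1: weight = 7, length = 1, mean = 7/1 ≈ 7.000
  cycle 0 → 1 → 0: weight = 12, length = 2, mean = 12/2 ≈ 6.000
  cycle 1 → 0 → 1: weight = 12, length = 2, mean = 12/2 ≈ 6.000
Minimum mean = 2.000, attained e.g. along the cycle 0 → 0 with weight 2 and length 1. So λ(A) = 2/1 = 2.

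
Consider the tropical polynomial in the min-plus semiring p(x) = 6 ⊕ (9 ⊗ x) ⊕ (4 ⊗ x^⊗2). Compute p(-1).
p(-1) = 2

A tropical monomial a ⊗ x^⊗i evaluates to a + i · x. Evaluating each term at x = -1:
  Term 0 contributes 6 + 0 · -1 = 6
  Term 1 contributes 9 + 1 · -1 = 8
  Term 2 contributes 4 + 2 · -1 = 2
p(-1) = ⊕ of these = min[6, 8, 2] = 2.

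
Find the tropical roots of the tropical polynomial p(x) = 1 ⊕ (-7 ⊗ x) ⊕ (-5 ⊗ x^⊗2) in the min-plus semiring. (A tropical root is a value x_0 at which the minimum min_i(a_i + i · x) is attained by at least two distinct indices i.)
Roots: {-2, 8}

Each tropical root is a break point of the lower envelope of the lines y = a_i + i · x (there are 3 lines, with slopes 0, 1, ..., 2). Only the lines that attain the minimum somewhere contribute to roots; other lines are dominated. Here the surviving (envelope) indices are i = 2, i = 1, i = 0.
Intersections between consecutive envelope lines give the roots: for adjacent envelope indices i < j the intersection is x = (a_i − a_j) / (j − i). Reading off the sorted break points: {-2, 8}.
Verification: at each break x_0, at least two indices attain the minimum of min_i(a_i + i · x_0).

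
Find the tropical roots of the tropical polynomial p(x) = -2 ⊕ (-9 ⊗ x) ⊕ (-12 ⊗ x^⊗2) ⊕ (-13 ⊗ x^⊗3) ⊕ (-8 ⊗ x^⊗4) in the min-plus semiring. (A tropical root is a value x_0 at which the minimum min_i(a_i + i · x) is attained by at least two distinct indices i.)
Roots: {-5, 1, 3, 7}

Each tropical root is a break point of the lower envelope of the lines y = a_i + i · x (there are 5 lines, with slopes 0, 1, ..., 4). Only the lines that attain the minimum somewhere contribute to roots; other lines are dominated. Here the surviving (envelope) indices are i = 4, i = 3, i = 2, i = 1, i = 0.
Intersections between consecutive envelope lines give the roots: for adjacent envelope indices i < j the intersection is x = (a_i − a_j) / (j − i). Reading off the sorted break points: {-5, 1, 3, 7}.
Verification: at each break x_0, at least two indices attain the minimum of min_i(a_i + i · x_0).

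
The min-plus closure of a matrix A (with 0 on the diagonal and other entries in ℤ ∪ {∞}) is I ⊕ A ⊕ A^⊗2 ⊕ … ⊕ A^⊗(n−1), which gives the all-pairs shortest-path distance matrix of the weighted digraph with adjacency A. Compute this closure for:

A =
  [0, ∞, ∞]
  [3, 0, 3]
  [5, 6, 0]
Closure =
  [0, ∞, ∞]
  [3, 0, 3]
  [5, 6, 0]

This is the Floyd-Warshall all-pairs shortest-path computation. For each intermediate vertex k = 0, 1, …, 2, update dist[i][j] ← min(dist[i][j], dist[i][k] + dist[k][j]). The final matrix gives, for each (i, j), the minimum total weight of any directed path from i to j (possibly empty when i = j).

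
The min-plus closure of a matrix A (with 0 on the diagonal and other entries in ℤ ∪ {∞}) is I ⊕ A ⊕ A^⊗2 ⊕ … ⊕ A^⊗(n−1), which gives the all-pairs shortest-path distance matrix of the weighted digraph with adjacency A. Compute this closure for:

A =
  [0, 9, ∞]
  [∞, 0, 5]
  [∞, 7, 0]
Closure =
  [0, 9, 14]
  [∞, 0, 5]
  [∞, 7, 0]

This is the Floyd-Warshall all-pairs shortest-path computation. For each intermediate vertex k = 0, 1, …, 2, update dist[i][j] ← min(dist[i][j], dist[i][k] + dist[k][j]). The final matrix gives, for each (i, j), the minimum total weight of any directed path from i to j (possibly empty when i = j).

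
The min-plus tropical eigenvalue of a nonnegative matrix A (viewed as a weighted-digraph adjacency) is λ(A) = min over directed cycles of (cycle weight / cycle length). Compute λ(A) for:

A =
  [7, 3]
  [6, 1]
λ(A) = 1

Enumerate directed cycles and compute their means (weight / length). Sample:
  cycle 0 → 0: weight = 7, length = 1, mean = 7/1 ≈ 7.000
  cycle 1 → 1: weight = 1, length = 1, mean = 1/1 ≈ 1.000
  cycle 0 → 1 → 0: weight = 9, length = 2, mean = 9/2 ≈ 4.500
  cycle 1 → 0 → 1: weight = 9, length = 2, mean = 9/2 ≈ 4.500
Minimum mean = 1.000, attained e.g. along the cycle 1 → 1 with weight 1 and length 1. So λ(A) = 1/1 = 1.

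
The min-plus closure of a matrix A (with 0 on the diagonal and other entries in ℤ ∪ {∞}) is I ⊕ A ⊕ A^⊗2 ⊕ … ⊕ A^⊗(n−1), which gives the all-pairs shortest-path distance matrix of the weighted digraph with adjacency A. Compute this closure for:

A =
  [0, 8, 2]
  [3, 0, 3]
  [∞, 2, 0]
Closure =
  [0, 4, 2]
  [3, 0, 3]
  [5, 2, 0]

This is the Floyd-Warshall all-pairs shortest-path computation. For each intermediate vertex k = 0, 1, …, 2, update dist[i][j] ← min(dist[i][j], dist[i][k] + dist[k][j]). The final matrix gives, for each (i, j), the minimum total weight of any directed path from i to j (possibly empty when i = j).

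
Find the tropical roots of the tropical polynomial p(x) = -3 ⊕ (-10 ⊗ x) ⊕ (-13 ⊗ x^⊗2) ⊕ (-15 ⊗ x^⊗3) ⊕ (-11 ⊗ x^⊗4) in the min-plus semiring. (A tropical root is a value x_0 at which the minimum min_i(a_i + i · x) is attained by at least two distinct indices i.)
Roots: {-4, 2, 3, 7}

Each tropical root is a break point of the lower envelope of the lines y = a_i + i · x (there are 5 lines, with slopes 0, 1, ..., 4). Only the lines that attain the minimum somewhere contribute to roots; other lines are dominated. Here the surviving (envelope) indices are i = 4, i = 3, i = 2, i = 1, i = 0.
Intersections between consecutive envelope lines give the roots: for adjacent envelope indices i < j the intersection is x = (a_i − a_j) / (j − i). Reading off the sorted break points: {-4, 2, 3, 7}.
Verification: at each break x_0, at least two indices attain the minimum of min_i(a_i + i · x_0).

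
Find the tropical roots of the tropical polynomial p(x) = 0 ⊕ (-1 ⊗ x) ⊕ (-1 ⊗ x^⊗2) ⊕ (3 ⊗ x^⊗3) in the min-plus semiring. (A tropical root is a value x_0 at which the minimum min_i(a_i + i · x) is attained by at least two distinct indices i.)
Roots: {-4, 0, 1}

Each tropical root is a break point of the lower envelope of the lines y = a_i + i · x (there are 4 lines, with slopes 0, 1, ..., 3). Only the lines that attain the minimum somewhere contribute to roots; other lines are dominated. Here the surviving (envelope) indices are i = 3, i = 2, i = 1, i = 0.
Intersections between consecutive envelope lines give the roots: for adjacent envelope indices i < j the intersection is x = (a_i − a_j) / (j − i). Reading off the sorted break points: {-4, 0, 1}.
Verification: at each break x_0, at least two indices attain the minimum of min_i(a_i + i · x_0).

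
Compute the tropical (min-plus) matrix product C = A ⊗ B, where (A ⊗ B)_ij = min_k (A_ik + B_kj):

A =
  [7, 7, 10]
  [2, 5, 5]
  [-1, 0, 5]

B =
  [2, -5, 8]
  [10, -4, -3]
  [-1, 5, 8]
A ⊗ B =
  [9, 2, 4]
  [4, -3, 2]
  [1, -6, -3]

Apply the min-plus product entry-by-entry:
  C[0][0] = min over k of (A[0][0] + B[0][0] = 7 + 2 = 9, A[0][1] + B[1][0] = 7 + 10 = 17, A[0][2] + B[2][0] = 10 + -1 = 9) = 9 (attained at k = 0)
  C[0][1] = min over k of (A[0][0] + B[0][1] = 7 + -5 = 2, A[0][1] + B[1][1] = 7 + -4 = 3, A[0][2] + B[2][1] = 10 + 5 = 15) = 2 (attained at k = 0)
  C[0][2] = min over k of (A[0][0] + B[0][2] = 7 + 8 = 15, A[0][1] + B[1][2] = 7 + -3 = 4, A[0][2] + B[2][2] = 10 + 8 = 18) = 4 (attained at k = 1)
  C[1][0] = min over k of (A[1][0] + B[0][0] = 2 + 2 = 4, A[1][1] + B[1][0] = 5 + 10 = 15, A[1][2] + B[2][0] = 5 + -1 = 4) = 4 (attained at k = 0)
  C[1][1] = min over k of (A[1][0] + B[0][1] = 2 + -5 = -3, A[1][1] + B[1][1] = 5 + -4 = 1, A[1][2] + B[2][1] = 5 + 5 = 10) = -3 (attained at k = 0)
  C[1][2] = min over k of (A[1][0] + B[0][2] = 2 + 8 = 10, A[1][1] + B[1][2] = 5 + -3 = 2, A[1][2] + B[2][2] = 5 + 8 = 13) = 2 (attained at k = 1)
  C[2][0] = min over k of (A[2][0] + B[0][0] = -1 + 2 = 1, A[2][1] + B[1][0] = 0 + 10 = 10, A[2][2] + B[2][0] = 5 + -1 = 4) = 1 (attained at k = 0)
  C[2][1] = min over k of (A[2][0] + B[0][1] = -1 + -5 = -6, A[2][1] + B[1][1] = 0 + -4 = -4, A[2][2] + B[2][1] = 5 + 5 = 10) = -6 (attained at k = 0)
  C[2][2] = min over k of (A[2][0] + B[0][2] = -1 + 8 = 7, A[2][1] + B[1][2] = 0 + -3 = -3, A[2][2] + B[2][2] = 5 + 8 = 13) = -3 (attained at k = 1)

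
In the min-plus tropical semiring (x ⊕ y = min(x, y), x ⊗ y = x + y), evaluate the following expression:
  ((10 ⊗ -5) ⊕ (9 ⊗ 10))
((10 ⊗ -5) ⊕ (9 ⊗ 10)) = 5

Expand innermost to outermost. Recall ⊕ takes the minimum of its arguments and ⊗ takes their sum. Working out the expression ((10 ⊗ -5) ⊕ (9 ⊗ 10)) gives 5.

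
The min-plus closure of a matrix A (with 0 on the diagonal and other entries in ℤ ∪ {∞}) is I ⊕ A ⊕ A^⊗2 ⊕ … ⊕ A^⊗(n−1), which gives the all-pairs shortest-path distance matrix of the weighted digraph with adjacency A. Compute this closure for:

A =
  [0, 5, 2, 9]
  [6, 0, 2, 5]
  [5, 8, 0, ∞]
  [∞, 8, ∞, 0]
Closure =
  [0, 5, 2, 9]
  [6, 0, 2, 5]
  [5, 8, 0, 13]
  [14, 8, 10, 0]

This is the Floyd-Warshall all-pairs shortest-path computation. For each intermediate vertex k = 0, 1, …, 3, update dist[i][j] ← min(dist[i][j], dist[i][k] + dist[k][j]). The final matrix gives, for each (i, j), the minimum total weight of any directed path from i to j (possibly empty when i = j).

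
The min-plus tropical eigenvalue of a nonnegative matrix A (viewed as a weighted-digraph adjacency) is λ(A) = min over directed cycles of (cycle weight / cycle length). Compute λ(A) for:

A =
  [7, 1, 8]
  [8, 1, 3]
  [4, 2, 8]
λ(A) = 1

Enumerate directed cycles and compute their means (weight / length). Sample:
  cycle 0 → 0: weight = 7, length = 1, mean = 7/1 ≈ 7.000
  cycle 1 → 1: weight = 1, length = 1, mean = 1/1 ≈ 1.000
  cycle 2 → 2: weight = 8, length = 1, mean = 8/1 ≈ 8.000
  cycle 0 → 1 → 0: weight = 9, length = 2, mean = 9/2 ≈ 4.500
  cycle 0 → 2 → 0: weight = 12, length = 2, mean = 12/2 ≈ 6.000
  cycle 1 → 0 → 1: weight = 9, length = 2, mean = 9/2 ≈ 4.500
Minimum mean = 1.000, attained e.g. along the cycle 1 → 1 with weight 1 and length 1. So λ(A) = 1/1 = 1.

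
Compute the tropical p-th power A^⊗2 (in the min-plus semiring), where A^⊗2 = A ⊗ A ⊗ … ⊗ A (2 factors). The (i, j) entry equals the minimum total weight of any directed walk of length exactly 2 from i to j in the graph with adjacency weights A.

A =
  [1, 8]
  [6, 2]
A^⊗2 =
  [2, 9]
  [7, 4]

Each entry (A^⊗2)_ij equals the minimum over all length-2 walks i = v_0 → v_1 → … → v_2 = j of Σ_t A[v_t][v_{t+1}]. For example, for (i, j) = (0, 1) we minimise over 2 possible intermediate vertex sequences; the minimum is 9, attained along the walk 0 → 0 → 1.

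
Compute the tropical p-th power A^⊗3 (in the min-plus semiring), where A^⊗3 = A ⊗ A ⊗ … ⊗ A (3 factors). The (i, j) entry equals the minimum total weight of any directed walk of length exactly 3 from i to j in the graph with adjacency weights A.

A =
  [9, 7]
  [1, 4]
A^⊗3 =
  [12, 15]
  [9, 12]

Each entry (A^⊗3)_ij equals the minimum over all length-3 walks i = v_0 → v_1 → … → v_3 = j of Σ_t A[v_t][v_{t+1}]. For example, for (i, j) = (0, 1) we minimise over 4 possible intermediate vertex sequences; the minimum is 15, attained along the walk 0 → 1 → 0 → 1.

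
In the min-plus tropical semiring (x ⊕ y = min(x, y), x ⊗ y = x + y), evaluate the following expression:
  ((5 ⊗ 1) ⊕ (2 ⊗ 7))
((5 ⊗ 1) ⊕ (2 ⊗ 7)) = 6

Expand innermost to outermost. Recall ⊕ takes the minimum of its arguments and ⊗ takes their sum. Working out the expression ((5 ⊗ 1) ⊕ (2 ⊗ 7)) gives 6.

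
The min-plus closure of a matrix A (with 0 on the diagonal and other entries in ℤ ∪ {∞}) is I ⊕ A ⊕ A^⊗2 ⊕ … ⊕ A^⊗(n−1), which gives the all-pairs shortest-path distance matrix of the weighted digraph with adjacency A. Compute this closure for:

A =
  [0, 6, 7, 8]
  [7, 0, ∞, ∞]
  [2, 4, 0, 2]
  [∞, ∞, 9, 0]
Closure =
  [0, 6, 7, 8]
  [7, 0, 14, 15]
  [2, 4, 0, 2]
  [11, 13, 9, 0]

This is the Floyd-Warshall all-pairs shortest-path computation. For each intermediate vertex k = 0, 1, …, 3, update dist[i][j] ← min(dist[i][j], dist[i][k] + dist[k][j]). The final matrix gives, for each (i, j), the minimum total weight of any directed path from i to j (possibly empty when i = j).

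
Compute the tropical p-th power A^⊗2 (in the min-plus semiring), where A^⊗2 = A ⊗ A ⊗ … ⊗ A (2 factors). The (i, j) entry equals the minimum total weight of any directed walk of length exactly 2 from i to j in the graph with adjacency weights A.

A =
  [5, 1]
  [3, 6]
A^⊗2 =
  [4, 6]
  [8, 4]

Each entry (A^⊗2)_ij equals the minimum over all length-2 walks i = v_0 → v_1 → … → v_2 = j of Σ_t A[v_t][v_{t+1}]. For example, for (i, j) = (0, 1) we minimise over 2 possible intermediate vertex sequences; the minimum is 6, attained along the walk 0 → 0 → 1.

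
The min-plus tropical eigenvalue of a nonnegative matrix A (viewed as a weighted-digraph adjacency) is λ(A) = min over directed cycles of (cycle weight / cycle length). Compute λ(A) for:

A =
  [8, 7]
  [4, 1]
λ(A) = 1

Enumerate directed cycles and compute their means (weight / length). Sample:
  cycle 0 → 0: weight = 8, length = 1, mean = 8/1 ≈ 8.000
  cycle 1 → 1: weight = 1, length = 1, mean = 1/1 ≈ 1.000
  cycle 0 → 1 → 0: weight = 11, length = 2, mean = 11/2 ≈ 5.500
  cycle 1 → 0 → 1: weight = 11, length = 2, mean = 11/2 ≈ 5.500
Minimum mean = 1.000, attained e.g. along the cycle 1 → 1 with weight 1 and length 1. So λ(A) = 1/1 = 1.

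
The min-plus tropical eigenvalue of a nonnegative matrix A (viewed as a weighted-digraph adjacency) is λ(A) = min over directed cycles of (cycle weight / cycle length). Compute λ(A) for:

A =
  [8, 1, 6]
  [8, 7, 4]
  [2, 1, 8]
λ(A) = 7/3

Enumerate directed cycles and compute their means (weight / length). Sample:
  cycle 0 → 0: weight = 8, length = 1, mean = 8/1 ≈ 8.000
  cycle 1 → 1: weight = 7, length = 1, mean = 7/1 ≈ 7.000
  cycle 2 → 2: weight = 8, length = 1, mean = 8/1 ≈ 8.000
  cycle 0 → 1 → 0: weight = 9, length = 2, mean = 9/2 ≈ 4.500
  cycle 0 → 2 → 0: weight = 8, length = 2, mean = 8/2 ≈ 4.000
  cycle 1 → 0 → 1: weight = 9, length = 2, mean = 9/2 ≈ 4.500
Minimum mean = 2.333, attained e.g. along the cycle 0 → 1 → 2 → 0 with weight 7 and length 3. So λ(A) = 7/3 = 7/3.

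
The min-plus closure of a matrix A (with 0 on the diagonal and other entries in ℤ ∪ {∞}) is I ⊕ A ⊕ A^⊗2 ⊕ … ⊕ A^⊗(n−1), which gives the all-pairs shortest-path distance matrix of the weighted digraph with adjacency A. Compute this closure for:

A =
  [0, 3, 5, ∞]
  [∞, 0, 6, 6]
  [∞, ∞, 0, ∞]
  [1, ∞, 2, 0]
Closure =
  [0, 3, 5, 9]
  [7, 0, 6, 6]
  [∞, ∞, 0, ∞]
  [1, 4, 2, 0]

This is the Floyd-Warshall all-pairs shortest-path computation. For each intermediate vertex k = 0, 1, …, 3, update dist[i][j] ← min(dist[i][j], dist[i][k] + dist[k][j]). The final matrix gives, for each (i, j), the minimum total weight of any directed path from i to j (possibly empty when i = j).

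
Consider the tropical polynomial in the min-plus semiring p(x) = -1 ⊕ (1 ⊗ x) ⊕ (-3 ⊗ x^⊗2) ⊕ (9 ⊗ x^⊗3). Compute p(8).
p(8) = -1

A tropical monomial a ⊗ x^⊗i evaluates to a + i · x. Evaluating each term at x = 8:
  Term 0 contributes -1 + 0 · 8 = -1
  Term 1 contributes 1 + 1 · 8 = 9
  Term 2 contributes -3 + 2 · 8 = 13
  Term 3 contributes 9 + 3 · 8 = 33
p(8) = ⊕ of these = min[-1, 9, 13, 33] = -1.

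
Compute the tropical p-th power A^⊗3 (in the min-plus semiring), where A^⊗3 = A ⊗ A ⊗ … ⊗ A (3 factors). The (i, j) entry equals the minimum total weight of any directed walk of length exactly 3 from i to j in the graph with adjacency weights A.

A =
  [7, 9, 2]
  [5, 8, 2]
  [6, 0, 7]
A^⊗3 =
  [7, 9, 4]
  [7, 7, 4]
  [8, 2, 7]

Each entry (A^⊗3)_ij equals the minimum over all length-3 walks i = v_0 → v_1 → … → v_3 = j of Σ_t A[v_t][v_{t+1}]. For example, for (i, j) = (0, 2) we minimise over 9 possible intermediate vertex sequences; the minimum is 4, attained along the walk 0 → 2 → 1 → 2.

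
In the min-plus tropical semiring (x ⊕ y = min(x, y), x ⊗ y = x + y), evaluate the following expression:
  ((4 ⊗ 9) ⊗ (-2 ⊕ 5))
((4 ⊗ 9) ⊗ (-2 ⊕ 5)) = 11

Expand innermost to outermost. Recall ⊕ takes the minimum of its arguments and ⊗ takes their sum. Working out the expression ((4 ⊗ 9) ⊗ (-2 ⊕ 5)) gives 11.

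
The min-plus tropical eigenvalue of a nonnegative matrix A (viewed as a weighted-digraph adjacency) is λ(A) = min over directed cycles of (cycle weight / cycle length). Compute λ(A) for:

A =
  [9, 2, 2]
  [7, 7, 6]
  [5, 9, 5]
λ(A) = 7/2

Enumerate directed cycles and compute their means (weight / length). Sample:
  cycle 0 → 0: weight = 9, length = 1, mean = 9/1 ≈ 9.000
  cycle 1 → 1: weight = 7, length = 1, mean = 7/1 ≈ 7.000
  cycle 2 → 2: weight = 5, length = 1, mean = 5/1 ≈ 5.000
  cycle 0 → 1 → 0: weight = 9, length = 2, mean = 9/2 ≈ 4.500
  cycle 0 → 2 → 0: weight = 7, length = 2, mean = 7/2 ≈ 3.500
  cycle 1 → 0 → 1: weight = 9, length = 2, mean = 9/2 ≈ 4.500
Minimum mean = 3.500, attained e.g. along the cycle 0 → 2 → 0 with weight 7 and length 2. So λ(A) = 7/2 = 7/2.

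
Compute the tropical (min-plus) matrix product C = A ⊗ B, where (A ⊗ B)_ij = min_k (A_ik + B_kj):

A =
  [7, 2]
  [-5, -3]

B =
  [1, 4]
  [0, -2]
A ⊗ B =
  [2, 0]
  [-4, -5]

Apply the min-plus product entry-by-entry:
  C[0][0] = min over k of (A[0][0] + B[0][0] = 7 + 1 = 8, A[0][1] + B[1][0] = 2 + 0 = 2) = 2 (attained at k = 1)
  C[0][1] = min over k of (A[0][0] + B[0][1] = 7 + 4 = 11, A[0][1] + B[1][1] = 2 + -2 = 0) = 0 (attained at k = 1)
  C[1][0] = min over k of (A[1][0] + B[0][0] = -5 + 1 = -4, A[1][1] + B[1][0] = -3 + 0 = -3) = -4 (attained at k = 0)
  C[1][1] = min over k of (A[1][0] + B[0][1] = -5 + 4 = -1, A[1][1] + B[1][1] = -3 + -2 = -5) = -5 (attained at k = 1)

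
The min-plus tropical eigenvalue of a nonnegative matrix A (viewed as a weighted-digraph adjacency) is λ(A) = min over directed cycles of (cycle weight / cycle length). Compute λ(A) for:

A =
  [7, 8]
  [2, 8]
λ(A) = 5

Enumerate directed cycles and compute their means (weight / length). Sample:
  cycle 0 → 0: weight = 7, length = 1, mean = 7/1 ≈ 7.000
  cycle 1 → 1: weight = 8, length = 1, mean = 8/1 ≈ 8.000
  cycle 0 → 1 → 0: weight = 10, length = 2, mean = 10/2 ≈ 5.000
  cycle 1 → 0 → 1: weight = 10, length = 2, mean = 10/2 ≈ 5.000
Minimum mean = 5.000, attained e.g. along the cycle 0 → 1 → 0 with weight 10 and length 2. So λ(A) = 10/2 = 5.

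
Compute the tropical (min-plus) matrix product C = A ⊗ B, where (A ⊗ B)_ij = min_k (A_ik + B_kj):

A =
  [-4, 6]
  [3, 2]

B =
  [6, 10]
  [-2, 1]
A ⊗ B =
  [2, 6]
  [0, 3]

Apply the min-plus product entry-by-entry:
  C[0][0] = min over k of (A[0][0] + B[0][0] = -4 + 6 = 2, A[0][1] + B[1][0] = 6 + -2 = 4) = 2 (attained at k = 0)
  C[0][1] = min over k of (A[0][0] + B[0][1] = -4 + 10 = 6, A[0][1] + B[1][1] = 6 + 1 = 7) = 6 (attained at k = 0)
  C[1][0] = min over k of (A[1][0] + B[0][0] = 3 + 6 = 9, A[1][1] + B[1][0] = 2 + -2 = 0) = 0 (attained at k = 1)
  C[1][1] = min over k of (A[1][0] + B[0][1] = 3 + 10 = 13, A[1][1] + B[1][1] = 2 + 1 = 3) = 3 (attained at k = 1)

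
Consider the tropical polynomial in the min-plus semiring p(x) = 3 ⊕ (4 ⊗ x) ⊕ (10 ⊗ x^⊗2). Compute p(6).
p(6) = 3

A tropical monomial a ⊗ x^⊗i evaluates to a + i · x. Evaluating each term at x = 6:
  Term 0 contributes 3 + 0 · 6 = 3
  Term 1 contributes 4 + 1 · 6 = 10
  Term 2 contributes 10 + 2 · 6 = 22
p(6) = ⊕ of these = min[3, 10, 22] = 3.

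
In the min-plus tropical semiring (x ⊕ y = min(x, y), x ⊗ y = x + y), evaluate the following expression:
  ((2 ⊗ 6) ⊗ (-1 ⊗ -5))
((2 ⊗ 6) ⊗ (-1 ⊗ -5)) = 2

Expand innermost to outermost. Recall ⊕ takes the minimum of its arguments and ⊗ takes their sum. Working out the expression ((2 ⊗ 6) ⊗ (-1 ⊗ -5)) gives 2.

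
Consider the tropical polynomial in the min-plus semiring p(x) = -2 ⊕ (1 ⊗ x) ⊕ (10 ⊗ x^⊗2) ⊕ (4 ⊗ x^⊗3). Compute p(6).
p(6) = -2

A tropical monomial a ⊗ x^⊗i evaluates to a + i · x. Evaluating each term at x = 6:
  Term 0 contributes -2 + 0 · 6 = -2
  Term 1 contributes 1 + 1 · 6 = 7
  Term 2 contributes 10 + 2 · 6 = 22
  Term 3 contributes 4 + 3 · 6 = 22
p(6) = ⊕ of these = min[-2, 7, 22, 22] = -2.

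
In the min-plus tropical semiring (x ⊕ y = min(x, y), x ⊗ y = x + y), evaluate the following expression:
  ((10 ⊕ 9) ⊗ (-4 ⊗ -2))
((10 ⊕ 9) ⊗ (-4 ⊗ -2)) = 3

Expand innermost to outermost. Recall ⊕ takes the minimum of its arguments and ⊗ takes their sum. Working out the expression ((10 ⊕ 9) ⊗ (-4 ⊗ -2)) gives 3.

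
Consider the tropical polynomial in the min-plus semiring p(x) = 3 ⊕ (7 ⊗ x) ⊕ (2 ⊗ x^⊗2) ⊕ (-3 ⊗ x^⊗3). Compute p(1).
p(1) = 0

A tropical monomial a ⊗ x^⊗i evaluates to a + i · x. Evaluating each term at x = 1:
  Term 0 contributes 3 + 0 · 1 = 3
  Term 1 contributes 7 + 1 · 1 = 8
  Term 2 contributes 2 + 2 · 1 = 4
  Term 3 contributes -3 + 3 · 1 = 0
p(1) = ⊕ of these = min[3, 8, 4, 0] = 0.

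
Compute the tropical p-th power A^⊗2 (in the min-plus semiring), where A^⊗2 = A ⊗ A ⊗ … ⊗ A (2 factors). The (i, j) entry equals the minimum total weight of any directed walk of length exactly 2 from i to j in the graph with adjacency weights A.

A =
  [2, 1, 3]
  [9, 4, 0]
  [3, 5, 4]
A^⊗2 =
  [4, 3, 1]
  [3, 5, 4]
  [5, 4, 5]

Each entry (A^⊗2)_ij equals the minimum over all length-2 walks i = v_0 → v_1 → … → v_2 = j of Σ_t A[v_t][v_{t+1}]. For example, for (i, j) = (0, 2) we minimise over 3 possible intermediate vertex sequences; the minimum is 1, attained along the walk 0 → 1 → 2.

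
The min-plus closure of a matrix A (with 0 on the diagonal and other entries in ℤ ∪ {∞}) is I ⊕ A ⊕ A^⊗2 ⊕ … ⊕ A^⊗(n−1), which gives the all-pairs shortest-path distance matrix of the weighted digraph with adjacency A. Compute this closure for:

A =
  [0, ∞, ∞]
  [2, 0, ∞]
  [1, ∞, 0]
Closure =
  [0, ∞, ∞]
  [2, 0, ∞]
  [1, ∞, 0]

This is the Floyd-Warshall all-pairs shortest-path computation. For each intermediate vertex k = 0, 1, …, 2, update dist[i][j] ← min(dist[i][j], dist[i][k] + dist[k][j]). The final matrix gives, for each (i, j), the minimum total weight of any directed path from i to j (possibly empty when i = j).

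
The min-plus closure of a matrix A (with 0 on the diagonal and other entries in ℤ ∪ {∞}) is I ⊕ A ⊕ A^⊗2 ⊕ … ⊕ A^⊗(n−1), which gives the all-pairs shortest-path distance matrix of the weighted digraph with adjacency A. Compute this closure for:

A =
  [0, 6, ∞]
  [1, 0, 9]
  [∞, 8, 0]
Closure =
  [0, 6, 15]
  [1, 0, 9]
  [9, 8, 0]

This is the Floyd-Warshall all-pairs shortest-path computation. For each intermediate vertex k = 0, 1, …, 2, update dist[i][j] ← min(dist[i][j], dist[i][k] + dist[k][j]). The final matrix gives, for each (i, j), the minimum total weight of any directed path from i to j (possibly empty when i = j).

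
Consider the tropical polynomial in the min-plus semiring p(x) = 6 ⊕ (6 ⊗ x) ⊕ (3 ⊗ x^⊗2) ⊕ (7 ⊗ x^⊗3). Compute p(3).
p(3) = 6

A tropical monomial a ⊗ x^⊗i evaluates to a + i · x. Evaluating each term at x = 3:
  Term 0 contributes 6 + 0 · 3 = 6
  Term 1 contributes 6 + 1 · 3 = 9
  Term 2 contributes 3 + 2 · 3 = 9
  Term 3 contributes 7 + 3 · 3 = 16
p(3) = ⊕ of these = min[6, 9, 9, 16] = 6.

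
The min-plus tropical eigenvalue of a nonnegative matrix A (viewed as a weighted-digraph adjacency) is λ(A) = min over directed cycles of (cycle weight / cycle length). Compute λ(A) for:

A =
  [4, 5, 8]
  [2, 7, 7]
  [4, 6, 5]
λ(A) = 7/2

Enumerate directed cycles and compute their means (weight / length). Sample:
  cycle 0 → 0: weight = 4, length = 1, mean = 4/1 ≈ 4.000
  cycle 1 → 1: weight = 7, length = 1, mean = 7/1 ≈ 7.000
  cycle 2 → 2: weight = 5, length = 1, mean = 5/1 ≈ 5.000
  cycle 0 → 1 → 0: weight = 7, length = 2, mean = 7/2 ≈ 3.500
  cycle 0 → 2 → 0: weight = 12, length = 2, mean = 12/2 ≈ 6.000
  cycle 1 → 0 → 1: weight = 7, length = 2, mean = 7/2 ≈ 3.500
Minimum mean = 3.500, attained e.g. along the cycle 0 → 1 → 0 with weight 7 and length 2. So λ(A) = 7/2 = 7/2.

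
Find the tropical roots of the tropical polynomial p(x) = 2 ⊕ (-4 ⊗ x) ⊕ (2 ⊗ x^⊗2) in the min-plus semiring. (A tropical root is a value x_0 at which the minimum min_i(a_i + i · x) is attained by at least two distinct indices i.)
Roots: {-6, 6}

Each tropical root is a break point of the lower envelope of the lines y = a_i + i · x (there are 3 lines, with slopes 0, 1, ..., 2). Only the lines that attain the minimum somewhere contribute to roots; other lines are dominated. Here the surviving (envelope) indices are i = 2, i = 1, i = 0.
Intersections between consecutive envelope lines give the roots: for adjacent envelope indices i < j the intersection is x = (a_i − a_j) / (j − i). Reading off the sorted break points: {-6, 6}.
Verification: at each break x_0, at least two indices attain the minimum of min_i(a_i + i · x_0).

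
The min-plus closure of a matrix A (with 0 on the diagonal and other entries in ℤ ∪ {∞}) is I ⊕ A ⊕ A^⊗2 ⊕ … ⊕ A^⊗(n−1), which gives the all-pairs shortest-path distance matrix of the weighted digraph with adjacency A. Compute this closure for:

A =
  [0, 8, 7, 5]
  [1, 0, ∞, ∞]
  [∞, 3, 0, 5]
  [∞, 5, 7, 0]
Closure =
  [0, 8, 7, 5]
  [1, 0, 8, 6]
  [4, 3, 0, 5]
  [6, 5, 7, 0]

This is the Floyd-Warshall all-pairs shortest-path computation. For each intermediate vertex k = 0, 1, …, 3, update dist[i][j] ← min(dist[i][j], dist[i][k] + dist[k][j]). The final matrix gives, for each (i, j), the minimum total weight of any directed path from i to j (possibly empty when i = j).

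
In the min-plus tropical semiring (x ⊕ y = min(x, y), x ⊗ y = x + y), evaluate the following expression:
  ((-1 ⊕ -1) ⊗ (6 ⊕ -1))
((-1 ⊕ -1) ⊗ (6 ⊕ -1)) = -2

Expand innermost to outermost. Recall ⊕ takes the minimum of its arguments and ⊗ takes their sum. Working out the expression ((-1 ⊕ -1) ⊗ (6 ⊕ -1)) gives -2.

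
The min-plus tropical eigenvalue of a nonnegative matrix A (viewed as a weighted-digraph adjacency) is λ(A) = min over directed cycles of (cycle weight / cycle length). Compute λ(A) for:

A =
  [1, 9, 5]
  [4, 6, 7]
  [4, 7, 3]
λ(A) = 1

Enumerate directed cycles and compute their means (weight / length). Sample:
  cycle 0 → 0: weight = 1, length = 1, mean = 1/1 ≈ 1.000
  cycle 1 → 1: weight = 6, length = 1, mean = 6/1 ≈ 6.000
  cycle 2 → 2: weight = 3, length = 1, mean = 3/1 ≈ 3.000
  cycle 0 → 1 → 0: weight = 13, length = 2, mean = 13/2 ≈ 6.500
  cycle 0 → 2 → 0: weight = 9, length = 2, mean = 9/2 ≈ 4.500
  cycle 1 → 0 → 1: weight = 13, length = 2, mean = 13/2 ≈ 6.500
Minimum mean = 1.000, attained e.g. along the cycle 0 → 0 with weight 1 and length 1. So λ(A) = 1/1 = 1.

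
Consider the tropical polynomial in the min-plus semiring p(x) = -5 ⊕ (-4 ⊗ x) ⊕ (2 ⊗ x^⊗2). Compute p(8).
p(8) = -5

A tropical monomial a ⊗ x^⊗i evaluates to a + i · x. Evaluating each term at x = 8:
  Term 0 contributes -5 + 0 · 8 = -5
  Term 1 contributes -4 + 1 · 8 = 4
  Term 2 contributes 2 + 2 · 8 = 18
p(8) = ⊕ of these = min[-5, 4, 18] = -5.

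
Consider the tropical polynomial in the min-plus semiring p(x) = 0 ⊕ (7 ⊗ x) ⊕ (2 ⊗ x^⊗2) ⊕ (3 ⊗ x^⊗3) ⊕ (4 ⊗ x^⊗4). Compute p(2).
p(2) = 0

A tropical monomial a ⊗ x^⊗i evaluates to a + i · x. Evaluating each term at x = 2:
  Term 0 contributes 0 + 0 · 2 = 0
  Term 1 contributes 7 + 1 · 2 = 9
  Term 2 contributes 2 + 2 · 2 = 6
  Term 3 contributes 3 + 3 · 2 = 9
  Term 4 contributes 4 + 4 · 2 = 12
p(2) = ⊕ of these = min[0, 9, 6, 9, 12] = 0.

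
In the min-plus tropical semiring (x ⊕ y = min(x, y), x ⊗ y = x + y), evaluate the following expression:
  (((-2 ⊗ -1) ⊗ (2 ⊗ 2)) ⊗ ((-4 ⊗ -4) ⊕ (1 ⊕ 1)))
(((-2 ⊗ -1) ⊗ (2 ⊗ 2)) ⊗ ((-4 ⊗ -4) ⊕ (1 ⊕ 1))) = -7

Expand innermost to outermost. Recall ⊕ takes the minimum of its arguments and ⊗ takes their sum. Working out the expression (((-2 ⊗ -1) ⊗ (2 ⊗ 2)) ⊗ ((-4 ⊗ -4) ⊕ (1 ⊕ 1))) gives -7.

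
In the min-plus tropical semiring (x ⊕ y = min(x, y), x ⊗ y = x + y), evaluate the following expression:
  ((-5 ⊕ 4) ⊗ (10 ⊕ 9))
((-5 ⊕ 4) ⊗ (10 ⊕ 9)) = 4

Expand innermost to outermost. Recall ⊕ takes the minimum of its arguments and ⊗ takes their sum. Working out the expression ((-5 ⊕ 4) ⊗ (10 ⊕ 9)) gives 4.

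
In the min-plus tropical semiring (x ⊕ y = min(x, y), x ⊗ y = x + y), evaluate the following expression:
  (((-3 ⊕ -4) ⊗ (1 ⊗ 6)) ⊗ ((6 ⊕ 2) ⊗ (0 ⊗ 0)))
(((-3 ⊕ -4) ⊗ (1 ⊗ 6)) ⊗ ((6 ⊕ 2) ⊗ (0 ⊗ 0))) = 5

Expand innermost to outermost. Recall ⊕ takes the minimum of its arguments and ⊗ takes their sum. Working out the expression (((-3 ⊕ -4) ⊗ (1 ⊗ 6)) ⊗ ((6 ⊕ 2) ⊗ (0 ⊗ 0))) gives 5.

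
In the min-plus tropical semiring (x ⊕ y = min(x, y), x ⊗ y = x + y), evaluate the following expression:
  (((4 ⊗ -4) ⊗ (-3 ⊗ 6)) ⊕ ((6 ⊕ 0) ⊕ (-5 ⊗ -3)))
(((4 ⊗ -4) ⊗ (-3 ⊗ 6)) ⊕ ((6 ⊕ 0) ⊕ (-5 ⊗ -3))) = -8

Expand innermost to outermost. Recall ⊕ takes the minimum of its arguments and ⊗ takes their sum. Working out the expression (((4 ⊗ -4) ⊗ (-3 ⊗ 6)) ⊕ ((6 ⊕ 0) ⊕ (-5 ⊗ -3))) gives -8.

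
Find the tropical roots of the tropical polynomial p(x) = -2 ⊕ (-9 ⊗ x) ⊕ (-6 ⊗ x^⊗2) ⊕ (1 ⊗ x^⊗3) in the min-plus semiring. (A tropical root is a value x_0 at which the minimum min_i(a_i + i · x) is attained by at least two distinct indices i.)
Roots: {-7, -3, 7}

Each tropical root is a break point of the lower envelope of the lines y = a_i + i · x (there are 4 lines, with slopes 0, 1, ..., 3). Only the lines that attain the minimum somewhere contribute to roots; other lines are dominated. Here the surviving (envelope) indices are i = 3, i = 2, i = 1, i = 0.
Intersections between consecutive envelope lines give the roots: for adjacent envelope indices i < j the intersection is x = (a_i − a_j) / (j − i). Reading off the sorted break points: {-7, -3, 7}.
Verification: at each break x_0, at least two indices attain the minimum of min_i(a_i + i · x_0).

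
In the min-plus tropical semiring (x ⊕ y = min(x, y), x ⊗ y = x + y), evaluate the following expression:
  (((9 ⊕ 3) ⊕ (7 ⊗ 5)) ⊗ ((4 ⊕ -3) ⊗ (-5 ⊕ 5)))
(((9 ⊕ 3) ⊕ (7 ⊗ 5)) ⊗ ((4 ⊕ -3) ⊗ (-5 ⊕ 5))) = -5

Expand innermost to outermost. Recall ⊕ takes the minimum of its arguments and ⊗ takes their sum. Working out the expression (((9 ⊕ 3) ⊕ (7 ⊗ 5)) ⊗ ((4 ⊕ -3) ⊗ (-5 ⊕ 5))) gives -5.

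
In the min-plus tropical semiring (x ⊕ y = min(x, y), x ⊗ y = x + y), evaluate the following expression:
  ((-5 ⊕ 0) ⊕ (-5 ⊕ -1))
((-5 ⊕ 0) ⊕ (-5 ⊕ -1)) = -5

Expand innermost to outermost. Recall ⊕ takes the minimum of its arguments and ⊗ takes their sum. Working out the expression ((-5 ⊕ 0) ⊕ (-5 ⊕ -1)) gives -5.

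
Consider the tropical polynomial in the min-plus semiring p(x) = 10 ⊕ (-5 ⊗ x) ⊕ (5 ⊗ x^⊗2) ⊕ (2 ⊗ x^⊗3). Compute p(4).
p(4) = -1

A tropical monomial a ⊗ x^⊗i evaluates to a + i · x. Evaluating each term at x = 4:
  Term 0 contributes 10 + 0 · 4 = 10
  Term 1 contributes -5 + 1 · 4 = -1
  Term 2 contributes 5 + 2 · 4 = 13
  Term 3 contributes 2 + 3 · 4 = 14
p(4) = ⊕ of these = min[10, -1, 13, 14] = -1.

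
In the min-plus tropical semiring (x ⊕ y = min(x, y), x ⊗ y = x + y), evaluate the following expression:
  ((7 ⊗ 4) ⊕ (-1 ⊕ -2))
((7 ⊗ 4) ⊕ (-1 ⊕ -2)) = -2

Expand innermost to outermost. Recall ⊕ takes the minimum of its arguments and ⊗ takes their sum. Working out the expression ((7 ⊗ 4) ⊕ (-1 ⊕ -2)) gives -2.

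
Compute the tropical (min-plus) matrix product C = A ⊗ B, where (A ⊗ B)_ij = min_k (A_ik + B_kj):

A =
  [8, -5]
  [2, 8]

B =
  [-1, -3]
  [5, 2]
A ⊗ B =
  [0, -3]
  [1, -1]

Apply the min-plus product entry-by-entry:
  C[0][0] = min over k of (A[0][0] + B[0][0] = 8 + -1 = 7, A[0][1] + B[1][0] = -5 + 5 = 0) = 0 (attained at k = 1)
  C[0][1] = min over k of (A[0][0] + B[0][1] = 8 + -3 = 5, A[0][1] + B[1][1] = -5 + 2 = -3) = -3 (attained at k = 1)
  C[1][0] = min over k of (A[1][0] + B[0][0] = 2 + -1 = 1, A[1][1] + B[1][0] = 8 + 5 = 13) = 1 (attained at k = 0)
  C[1][1] = min over k of (A[1][0] + B[0][1] = 2 + -3 = -1, A[1][1] + B[1][1] = 8 + 2 = 10) = -1 (attained at k = 0)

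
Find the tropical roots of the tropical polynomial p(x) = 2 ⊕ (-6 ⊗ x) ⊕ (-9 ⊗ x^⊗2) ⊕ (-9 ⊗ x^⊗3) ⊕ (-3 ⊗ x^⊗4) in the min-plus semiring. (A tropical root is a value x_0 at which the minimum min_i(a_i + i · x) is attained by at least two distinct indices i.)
Roots: {-6, 0, 3, 8}

Each tropical root is a break point of the lower envelope of the lines y = a_i + i · x (there are 5 lines, with slopes 0, 1, ..., 4). Only the lines that attain the minimum somewhere contribute to roots; other lines are dominated. Here the surviving (envelope) indices are i = 4, i = 3, i = 2, i = 1, i = 0.
Intersections between consecutive envelope lines give the roots: for adjacent envelope indices i < j the intersection is x = (a_i − a_j) / (j − i). Reading off the sorted break points: {-6, 0, 3, 8}.
Verification: at each break x_0, at least two indices attain the minimum of min_i(a_i + i · x_0).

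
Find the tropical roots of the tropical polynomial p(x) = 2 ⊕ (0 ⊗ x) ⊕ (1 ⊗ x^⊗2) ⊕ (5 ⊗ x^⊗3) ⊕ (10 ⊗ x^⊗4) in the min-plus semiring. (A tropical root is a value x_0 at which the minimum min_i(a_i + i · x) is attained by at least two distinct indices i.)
Roots: {-5, -4, -1, 2}

Each tropical root is a break point of the lower envelope of the lines y = a_i + i · x (there are 5 lines, with slopes 0, 1, ..., 4). Only the lines that attain the minimum somewhere contribute to roots; other lines are dominated. Here the surviving (envelope) indices are i = 4, i = 3, i = 2, i = 1, i = 0.
Intersections between consecutive envelope lines give the roots: for adjacent envelope indices i < j the intersection is x = (a_i − a_j) / (j − i). Reading off the sorted break points: {-5, -4, -1, 2}.
Verification: at each break x_0, at least two indices attain the minimum of min_i(a_i + i · x_0).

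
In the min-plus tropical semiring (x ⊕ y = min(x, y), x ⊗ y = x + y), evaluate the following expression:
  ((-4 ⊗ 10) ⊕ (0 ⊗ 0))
((-4 ⊗ 10) ⊕ (0 ⊗ 0)) = 0

Expand innermost to outermost. Recall ⊕ takes the minimum of its arguments and ⊗ takes their sum. Working out the expression ((-4 ⊗ 10) ⊕ (0 ⊗ 0)) gives 0.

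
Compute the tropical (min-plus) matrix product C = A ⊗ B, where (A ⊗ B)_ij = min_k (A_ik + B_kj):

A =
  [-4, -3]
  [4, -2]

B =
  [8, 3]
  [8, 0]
A ⊗ B =
  [4, -3]
  [6, -2]

Apply the min-plus product entry-by-entry:
  C[0][0] = min over k of (A[0][0] + B[0][0] = -4 + 8 = 4, A[0][1] + B[1][0] = -3 + 8 = 5) = 4 (attained at k = 0)
  C[0][1] = min over k of (A[0][0] + B[0][1] = -4 + 3 = -1, A[0][1] + B[1][1] = -3 + 0 = -3) = -3 (attained at k = 1)
  C[1][0] = min over k of (A[1][0] + B[0][0] = 4 + 8 = 12, A[1][1] + B[1][0] = -2 + 8 = 6) = 6 (attained at k = 1)
  C[1][1] = min over k of (A[1][0] + B[0][1] = 4 + 3 = 7, A[1][1] + B[1][1] = -2 + 0 = -2) = -2 (attained at k = 1)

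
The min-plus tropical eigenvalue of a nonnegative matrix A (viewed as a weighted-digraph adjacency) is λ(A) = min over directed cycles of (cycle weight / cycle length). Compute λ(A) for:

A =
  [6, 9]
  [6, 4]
λ(A) = 4

Enumerate directed cycles and compute their means (weight / length). Sample:
  cycle 0 → 0: weight = 6, length = 1, mean = 6/1 ≈ 6.000
  cycle 1 → 1: weight = 4, length = 1, mean = 4/1 ≈ 4.000
  cycle 0 → 1 → 0: weight = 15, length = 2, mean = 15/2 ≈ 7.500
  cycle 1 → 0 → 1: weight = 15, length = 2, mean = 15/2 ≈ 7.500
Minimum mean = 4.000, attained e.g. along the cycle 1 → 1 with weight 4 and length 1. So λ(A) = 4/1 = 4.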